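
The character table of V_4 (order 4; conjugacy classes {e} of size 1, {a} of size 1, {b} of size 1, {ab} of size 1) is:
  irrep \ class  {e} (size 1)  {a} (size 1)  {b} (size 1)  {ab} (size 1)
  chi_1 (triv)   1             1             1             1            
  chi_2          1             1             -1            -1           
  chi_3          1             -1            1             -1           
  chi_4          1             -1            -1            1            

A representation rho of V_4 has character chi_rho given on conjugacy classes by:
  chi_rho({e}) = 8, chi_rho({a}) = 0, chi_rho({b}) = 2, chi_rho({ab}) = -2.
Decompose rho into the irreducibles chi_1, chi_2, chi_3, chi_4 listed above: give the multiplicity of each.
Multiplicities: chi_1: 2, chi_2: 2, chi_3: 3, chi_4: 1.

Justification: Use <chi_rho, chi> = (1/|G|) sum_C |C| * chi_rho(C) * conj(chi(C)) with |G| = 4 for each irreducible chi in the table:
  <chi_rho, chi_1> = (1/4)[1*(8)*conj(1) + 1*(0)*conj(1) + 1*(2)*conj(1) + 1*(-2)*conj(1)]
      = (1/4)[(8) + (0) + (2) + (-2)] = 8/4 = 2
  <chi_rho, chi_2> = (1/4)[1*(8)*conj(1) + 1*(0)*conj(1) + 1*(2)*conj(-1) + 1*(-2)*conj(-1)]
      = (1/4)[(8) + (0) + (-2) + (2)] = 8/4 = 2
  <chi_rho, chi_3> = (1/4)[1*(8)*conj(1) + 1*(0)*conj(-1) + 1*(2)*conj(1) + 1*(-2)*conj(-1)]
      = (1/4)[(8) + (0) + (2) + (2)] = 12/4 = 3
  <chi_rho, chi_4> = (1/4)[1*(8)*conj(1) + 1*(0)*conj(-1) + 1*(2)*conj(-1) + 1*(-2)*conj(1)]
      = (1/4)[(8) + (0) + (-2) + (-2)] = 4/4 = 1
Dimension check: dim(rho) = sum (mult * dim) = 2*1 + 2*1 + 3*1 + 1*1 = 8 = chi_rho(e) = 8.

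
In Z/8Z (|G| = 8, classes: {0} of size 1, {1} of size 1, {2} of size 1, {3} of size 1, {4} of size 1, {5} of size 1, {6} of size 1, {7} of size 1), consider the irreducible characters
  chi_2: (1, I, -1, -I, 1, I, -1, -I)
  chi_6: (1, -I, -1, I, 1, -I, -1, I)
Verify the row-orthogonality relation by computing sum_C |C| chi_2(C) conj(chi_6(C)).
Sum = 0; so <chi_2, chi_6> = 0 (distinct irreducibles are orthogonal).

Proof sketch: Compute term by term over conjugacy classes (|C| * chi_2(C) * conj(chi_6(C))):
  1*(1)*conj(1) + 1*(I)*conj(-I) + 1*(-1)*conj(-1) + 1*(-I)*conj(I) + 1*(1)*conj(1) + 1*(I)*conj(-I) + 1*(-1)*conj(-1) + 1*(-I)*conj(I)
  = (1) + (-1) + (1) + (-1) + (1) + (-1) + (1) + (-1)
  = 0.
(Exp terms are combined using exp(i*s)*conj(exp(i*t)) = exp(i*(s-t)), and sums of them are collapsed using the identity that for every m > 1 the m distinct m-th roots of unity sum to 0, e.g. 1 + exp(2*I*pi/3) + exp(-2*I*pi/3) = 0.)
Dividing by |G| = 8 gives 0/8 = 0, matching the row-orthogonality relation <chi_2, chi_6> = [chi_2 = chi_6].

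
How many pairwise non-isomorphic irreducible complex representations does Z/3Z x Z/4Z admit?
12

Derivation: The number of irreducible complex representations of a finite group equals its number of conjugacy classes. Z/3Z x Z/4Z is abelian of order 12, so every element is its own conjugacy class: 12 classes, so Z/3Z x Z/4Z (order 12) has exactly 12 irreducible complex representations.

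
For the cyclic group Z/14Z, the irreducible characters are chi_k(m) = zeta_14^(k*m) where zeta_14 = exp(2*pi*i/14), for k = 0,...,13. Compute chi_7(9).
chi_7(9) = zeta_14^63 = -1

Details: chi_7(9) = zeta_14^(7*9) = zeta_14^63. Since zeta_14^14 = 1, this equals zeta_14^7 = exp(2*pi*i*7/14) = -1.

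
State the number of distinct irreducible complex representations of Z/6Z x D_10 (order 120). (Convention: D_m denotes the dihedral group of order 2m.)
48

Solution. The number of irreducible complex representations of a finite group equals its number of conjugacy classes. For a direct product, #classes(G x H) = #classes(G) * #classes(H). Z/6Z has 6 classes (abelian), D_10 has 8 classes, so 6 * 8 = 48, so Z/6Z x D_10 (order 120) has exactly 48 irreducible complex representations.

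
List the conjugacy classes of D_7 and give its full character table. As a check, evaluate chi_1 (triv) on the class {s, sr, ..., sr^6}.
Conjugacy classes: {e} of size 1, {r^1, r^6} of size 2, {r^2, r^5} of size 2, {r^3, r^4} of size 2, {s, sr, ..., sr^6} of size 7.
Character table:
  irrep \ class              {e} (size 1)  {r^1, r^6} (size 2)  {r^2, r^5} (size 2)  {r^3, r^4} (size 2)  {s, sr, ..., sr^6} (size 7)
  chi_1 (triv)               1             1                    1                    1                    1                          
  chi_2 (sign: r->1, s->-1)  1             1                    1                    1                    -1                         
  chi_3 (2d, j=1)            2             2*cos(2*pi/7)        -2*cos(3*pi/7)       -2*cos(pi/7)         0                          
  chi_4 (2d, j=2)            2             -2*cos(3*pi/7)       -2*cos(pi/7)         2*cos(2*pi/7)        0                          
  chi_5 (2d, j=3)            2             -2*cos(pi/7)         2*cos(2*pi/7)        -2*cos(3*pi/7)       0                          

Spot check: chi_1 (triv) on {s, sr, ..., sr^6} = 1.

Reasoning: D_7 has order 2*7 = 14 with 5 conjugacy classes, hence 5 irreducibles. Sum of squared dims 1 + 1 + 4 + 4 + 4 = 14 = |G|. Linear characters come from the abelianisation; the 2-dimensional irreps have character r^k -> 2*cos(2*pi*j*k/7), reflections -> 0.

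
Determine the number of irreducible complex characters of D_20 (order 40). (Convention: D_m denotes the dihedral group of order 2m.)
13

Proof sketch: The number of irreducible complex representations of a finite group equals its number of conjugacy classes. D_20 has 13 conjugacy classes (n/2 + 3 for n even), so D_20 (order 40) has exactly 13 irreducible complex representations.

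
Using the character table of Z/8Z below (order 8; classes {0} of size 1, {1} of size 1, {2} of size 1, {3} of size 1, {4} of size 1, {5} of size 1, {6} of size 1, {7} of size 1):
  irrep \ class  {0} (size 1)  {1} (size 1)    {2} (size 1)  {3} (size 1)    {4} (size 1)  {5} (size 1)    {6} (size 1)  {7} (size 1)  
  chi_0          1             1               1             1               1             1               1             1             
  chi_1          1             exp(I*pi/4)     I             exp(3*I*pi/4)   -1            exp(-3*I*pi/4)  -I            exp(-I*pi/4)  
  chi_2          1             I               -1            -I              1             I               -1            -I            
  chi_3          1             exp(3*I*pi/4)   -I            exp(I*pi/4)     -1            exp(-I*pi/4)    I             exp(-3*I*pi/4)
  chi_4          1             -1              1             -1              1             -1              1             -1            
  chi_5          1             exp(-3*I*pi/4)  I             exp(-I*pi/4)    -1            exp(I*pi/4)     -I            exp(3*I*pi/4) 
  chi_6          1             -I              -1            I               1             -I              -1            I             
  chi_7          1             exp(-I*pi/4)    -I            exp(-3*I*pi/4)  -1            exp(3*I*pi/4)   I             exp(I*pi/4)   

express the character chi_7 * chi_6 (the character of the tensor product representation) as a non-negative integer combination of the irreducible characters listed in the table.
chi_7 tensor chi_6 = chi_5 (all other irreducibles have multiplicity 0).

The character of a tensor product is the pointwise product (chi_7 * chi_6)(C) = chi_7(C) * chi_6(C):
  {0}: (1)*(1), {1}: (exp(-I*pi/4))*(-I), {2}: (-I)*(-1), {3}: (exp(-3*I*pi/4))*(I), {4}: (-1)*(1), {5}: (exp(3*I*pi/4))*(-I), {6}: (I)*(-1), {7}: (exp(I*pi/4))*(I)
so (chi_7 * chi_6) takes values
  {0} -> 1, {1} -> -exp(I*pi/4), {2} -> I, {3} -> exp(-I*pi/4), {4} -> -1, {5} -> -exp(-3*I*pi/4), {6} -> -I, {7} -> exp(3*I*pi/4).
Now take the inner product of this character with each irreducible chi from the table, <chi_7*chi_6, chi> = (1/8) sum_C |C| (chi_7*chi_6)(C) conj(chi(C)):
  <chi_7*chi_6, chi_0> = (1/8)[1*(1)*conj(1) + 1*(-exp(I*pi/4))*conj(1) + 1*(I)*conj(1) + 1*(exp(-I*pi/4))*conj(1) + 1*(-1)*conj(1) + 1*(-exp(-3*I*pi/4))*conj(1) + 1*(-I)*conj(1) + 1*(exp(3*I*pi/4))*conj(1)]
      = (1/8)[(1) + (-exp(I*pi/4)) + (I) + (exp(-I*pi/4)) + (-1) + (-exp(-3*I*pi/4)) + (-I) + (exp(3*I*pi/4))] = 0/8 = 0
  <chi_7*chi_6, chi_1> = (1/8)[1*(1)*conj(1) + 1*(-exp(I*pi/4))*conj(exp(I*pi/4)) + 1*(I)*conj(I) + 1*(exp(-I*pi/4))*conj(exp(3*I*pi/4)) + 1*(-1)*conj(-1) + 1*(-exp(-3*I*pi/4))*conj(exp(-3*I*pi/4)) + 1*(-I)*conj(-I) + 1*(exp(3*I*pi/4))*conj(exp(-I*pi/4))]
      = (1/8)[(1) + (-1) + (1) + (-1) + (1) + (-1) + (1) + (-1)] = 0/8 = 0
  <chi_7*chi_6, chi_2> = (1/8)[1*(1)*conj(1) + 1*(-exp(I*pi/4))*conj(I) + 1*(I)*conj(-1) + 1*(exp(-I*pi/4))*conj(-I) + 1*(-1)*conj(1) + 1*(-exp(-3*I*pi/4))*conj(I) + 1*(-I)*conj(-1) + 1*(exp(3*I*pi/4))*conj(-I)]
      = (1/8)[(1) + (exp(3*I*pi/4)) + (-I) + (exp(I*pi/4)) + (-1) + (exp(-I*pi/4)) + (I) + (exp(-3*I*pi/4))] = 0/8 = 0
  <chi_7*chi_6, chi_3> = (1/8)[1*(1)*conj(1) + 1*(-exp(I*pi/4))*conj(exp(3*I*pi/4)) + 1*(I)*conj(-I) + 1*(exp(-I*pi/4))*conj(exp(I*pi/4)) + 1*(-1)*conj(-1) + 1*(-exp(-3*I*pi/4))*conj(exp(-I*pi/4)) + 1*(-I)*conj(I) + 1*(exp(3*I*pi/4))*conj(exp(-3*I*pi/4))]
      = (1/8)[(1) + (I) + (-1) + (-I) + (1) + (I) + (-1) + (-I)] = 0/8 = 0
  <chi_7*chi_6, chi_4> = (1/8)[1*(1)*conj(1) + 1*(-exp(I*pi/4))*conj(-1) + 1*(I)*conj(1) + 1*(exp(-I*pi/4))*conj(-1) + 1*(-1)*conj(1) + 1*(-exp(-3*I*pi/4))*conj(-1) + 1*(-I)*conj(1) + 1*(exp(3*I*pi/4))*conj(-1)]
      = (1/8)[(1) + (exp(I*pi/4)) + (I) + (-exp(-I*pi/4)) + (-1) + (exp(-3*I*pi/4)) + (-I) + (-exp(3*I*pi/4))] = 0/8 = 0
  <chi_7*chi_6, chi_5> = (1/8)[1*(1)*conj(1) + 1*(-exp(I*pi/4))*conj(exp(-3*I*pi/4)) + 1*(I)*conj(I) + 1*(exp(-I*pi/4))*conj(exp(-I*pi/4)) + 1*(-1)*conj(-1) + 1*(-exp(-3*I*pi/4))*conj(exp(I*pi/4)) + 1*(-I)*conj(-I) + 1*(exp(3*I*pi/4))*conj(exp(3*I*pi/4))]
      = (1/8)[(1) + (1) + (1) + (1) + (1) + (1) + (1) + (1)] = 8/8 = 1
  <chi_7*chi_6, chi_6> = (1/8)[1*(1)*conj(1) + 1*(-exp(I*pi/4))*conj(-I) + 1*(I)*conj(-1) + 1*(exp(-I*pi/4))*conj(I) + 1*(-1)*conj(1) + 1*(-exp(-3*I*pi/4))*conj(-I) + 1*(-I)*conj(-1) + 1*(exp(3*I*pi/4))*conj(I)]
      = (1/8)[(1) + (-exp(3*I*pi/4)) + (-I) + (-exp(I*pi/4)) + (-1) + (-exp(-I*pi/4)) + (I) + (-exp(-3*I*pi/4))] = 0/8 = 0
  <chi_7*chi_6, chi_7> = (1/8)[1*(1)*conj(1) + 1*(-exp(I*pi/4))*conj(exp(-I*pi/4)) + 1*(I)*conj(-I) + 1*(exp(-I*pi/4))*conj(exp(-3*I*pi/4)) + 1*(-1)*conj(-1) + 1*(-exp(-3*I*pi/4))*conj(exp(3*I*pi/4)) + 1*(-I)*conj(I) + 1*(exp(3*I*pi/4))*conj(exp(I*pi/4))]
      = (1/8)[(1) + (-I) + (-1) + (I) + (1) + (-I) + (-1) + (I)] = 0/8 = 0
(Exp terms are combined using exp(i*s)*conj(exp(i*t)) = exp(i*(s-t)), and sums of them are collapsed using the identity that for every m > 1 the m distinct m-th roots of unity sum to 0, e.g. 1 + exp(2*I*pi/3) + exp(-2*I*pi/3) = 0.)
Hence the multiplicities are chi_5: 1. Dimension check: dim(chi_7)*dim(chi_6) = 1*1 = 1 and sum (mult * dim) = 1*1 = 1.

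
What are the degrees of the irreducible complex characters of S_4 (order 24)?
Dimensions: 1, 1, 2, 3, 3

Argument: There are 5 irreducibles (= number of conjugacy classes). Their dimensions d_i satisfy sum d_i^2 = |G| = 24: 1 + 1 + 4 + 9 + 9 = 24.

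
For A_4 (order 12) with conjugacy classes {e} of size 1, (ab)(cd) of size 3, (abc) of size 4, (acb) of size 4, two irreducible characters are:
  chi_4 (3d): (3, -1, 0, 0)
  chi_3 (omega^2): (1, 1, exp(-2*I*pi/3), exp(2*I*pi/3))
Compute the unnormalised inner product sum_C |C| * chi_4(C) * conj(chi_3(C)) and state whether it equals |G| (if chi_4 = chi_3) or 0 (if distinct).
Sum = 0; so <chi_4, chi_3> = 0 (distinct irreducibles are orthogonal).

Reasoning: Compute term by term over conjugacy classes (|C| * chi_4(C) * conj(chi_3(C))):
  1*(3)*conj(1) + 3*(-1)*conj(1) + 4*(0)*conj(exp(-2*I*pi/3)) + 4*(0)*conj(exp(2*I*pi/3))
  = (3) + (-3) + (0) + (0)
  = 0.
(Exp terms are combined using exp(i*s)*conj(exp(i*t)) = exp(i*(s-t)), and sums of them are collapsed using the identity that for every m > 1 the m distinct m-th roots of unity sum to 0, e.g. 1 + exp(2*I*pi/3) + exp(-2*I*pi/3) = 0.)
Dividing by |G| = 12 gives 0/12 = 0, matching the row-orthogonality relation <chi_4, chi_3> = [chi_4 = chi_3].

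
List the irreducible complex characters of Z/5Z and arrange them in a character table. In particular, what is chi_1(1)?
Character table of Z/5Z (irreps indexed chi_0,...,chi_4 with chi_k(m) = zeta_5^(k*m), zeta_5 = exp(2*pi*i/5)):
  irrep \ class  {0} (size 1)  {1} (size 1)    {2} (size 1)    {3} (size 1)    {4} (size 1)  
  chi_0          1             1               1               1               1             
  chi_1          1             exp(2*I*pi/5)   exp(4*I*pi/5)   exp(-4*I*pi/5)  exp(-2*I*pi/5)
  chi_2          1             exp(4*I*pi/5)   exp(-2*I*pi/5)  exp(2*I*pi/5)   exp(-4*I*pi/5)
  chi_3          1             exp(-4*I*pi/5)  exp(2*I*pi/5)   exp(-2*I*pi/5)  exp(4*I*pi/5) 
  chi_4          1             exp(-2*I*pi/5)  exp(-4*I*pi/5)  exp(4*I*pi/5)   exp(2*I*pi/5) 

Spot check: chi_1(1) = zeta_5^(1*1) = zeta_5^1 = exp(2*I*pi/5).

Working: Z/5Z is abelian, so all 5 irreducible complex representations are 1-dimensional. They are given by chi_k(m) = zeta_5^(k*m) for k = 0,...,4. Row orthogonality: sum_m chi_k(m) conj(chi_l(m)) = 5 * [k = l].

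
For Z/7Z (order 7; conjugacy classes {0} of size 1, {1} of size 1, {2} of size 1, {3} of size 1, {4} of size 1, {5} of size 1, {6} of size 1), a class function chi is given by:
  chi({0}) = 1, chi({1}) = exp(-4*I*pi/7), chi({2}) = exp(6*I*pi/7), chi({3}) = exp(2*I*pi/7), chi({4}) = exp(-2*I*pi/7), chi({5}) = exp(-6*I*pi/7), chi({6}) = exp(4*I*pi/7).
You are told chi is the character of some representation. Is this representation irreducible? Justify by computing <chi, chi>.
Irreducible: <chi, chi> = 1.

Proof sketch: <chi, chi> = (1/|G|) sum_C |C| * |chi(C)|^2 = (1/7)[1*|1|^2 + 1*|exp(-4*I*pi/7)|^2 + 1*|exp(6*I*pi/7)|^2 + 1*|exp(2*I*pi/7)|^2 + 1*|exp(-2*I*pi/7)|^2 + 1*|exp(-6*I*pi/7)|^2 + 1*|exp(4*I*pi/7)|^2]
  = (1/7)[(1) + (1) + (1) + (1) + (1) + (1) + (1)] = 7/7 = 1.
(Exp terms are combined using exp(i*s)*conj(exp(i*t)) = exp(i*(s-t)), and sums of them are collapsed using the identity that for every m > 1 the m distinct m-th roots of unity sum to 0, e.g. 1 + exp(2*I*pi/3) + exp(-2*I*pi/3) = 0.)
A character is irreducible iff <chi, chi> = 1, so this representation is irreducible.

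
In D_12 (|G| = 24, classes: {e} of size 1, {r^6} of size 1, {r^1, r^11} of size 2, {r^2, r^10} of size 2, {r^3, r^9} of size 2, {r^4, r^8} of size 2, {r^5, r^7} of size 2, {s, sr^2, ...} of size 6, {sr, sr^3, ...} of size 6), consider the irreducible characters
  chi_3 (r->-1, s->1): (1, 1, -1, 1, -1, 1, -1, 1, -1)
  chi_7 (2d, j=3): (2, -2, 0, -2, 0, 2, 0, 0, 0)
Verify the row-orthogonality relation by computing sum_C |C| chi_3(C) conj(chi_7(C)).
Sum = 0; so <chi_3, chi_7> = 0 (distinct irreducibles are orthogonal).

Reasoning: Compute term by term over conjugacy classes (|C| * chi_3(C) * conj(chi_7(C))):
  1*(1)*conj(2) + 1*(1)*conj(-2) + 2*(-1)*conj(0) + 2*(1)*conj(-2) + 2*(-1)*conj(0) + 2*(1)*conj(2) + 2*(-1)*conj(0) + 6*(1)*conj(0) + 6*(-1)*conj(0)
  = (2) + (-2) + (0) + (-4) + (0) + (4) + (0) + (0) + (0)
  = 0.
Dividing by |G| = 24 gives 0/24 = 0, matching the row-orthogonality relation <chi_3, chi_7> = [chi_3 = chi_7].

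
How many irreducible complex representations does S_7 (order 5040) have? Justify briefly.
15

Proof sketch: The number of irreducible complex representations of a finite group equals its number of conjugacy classes. Conjugacy classes in S_7 correspond to cycle types, i.e. partitions of 7; there are p(7) = 15 of them, so S_7 (order 5040) has exactly 15 irreducible complex representations.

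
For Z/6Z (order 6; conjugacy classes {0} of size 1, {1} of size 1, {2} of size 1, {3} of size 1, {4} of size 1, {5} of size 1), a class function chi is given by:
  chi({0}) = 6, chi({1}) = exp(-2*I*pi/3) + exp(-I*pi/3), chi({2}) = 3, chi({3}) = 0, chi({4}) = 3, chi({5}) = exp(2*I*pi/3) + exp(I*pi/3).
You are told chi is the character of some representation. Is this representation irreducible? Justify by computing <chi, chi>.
Not irreducible (reducible): <chi, chi> = 10 > 1.

<chi, chi> = (1/|G|) sum_C |C| * |chi(C)|^2 = (1/6)[1*|6|^2 + 1*|exp(-2*I*pi/3) + exp(-I*pi/3)|^2 + 1*|3|^2 + 1*|0|^2 + 1*|3|^2 + 1*|exp(2*I*pi/3) + exp(I*pi/3)|^2]
  = (1/6)[(36) + (3) + (9) + (0) + (9) + (3)] = 60/6 = 10.
(Exp terms are combined using exp(i*s)*conj(exp(i*t)) = exp(i*(s-t)), and sums of them are collapsed using the identity that for every m > 1 the m distinct m-th roots of unity sum to 0, e.g. 1 + exp(2*I*pi/3) + exp(-2*I*pi/3) = 0.)
A character is irreducible iff <chi, chi> = 1, so this representation is reducible.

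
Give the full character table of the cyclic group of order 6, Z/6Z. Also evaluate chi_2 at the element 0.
Character table of Z/6Z (irreps indexed chi_0,...,chi_5 with chi_k(m) = zeta_6^(k*m), zeta_6 = exp(2*pi*i/6)):
  irrep \ class  {0} (size 1)  {1} (size 1)    {2} (size 1)    {3} (size 1)  {4} (size 1)    {5} (size 1)  
  chi_0          1             1               1               1             1               1             
  chi_1          1             exp(I*pi/3)     exp(2*I*pi/3)   -1            exp(-2*I*pi/3)  exp(-I*pi/3)  
  chi_2          1             exp(2*I*pi/3)   exp(-2*I*pi/3)  1             exp(2*I*pi/3)   exp(-2*I*pi/3)
  chi_3          1             -1              1               -1            1               -1            
  chi_4          1             exp(-2*I*pi/3)  exp(2*I*pi/3)   1             exp(-2*I*pi/3)  exp(2*I*pi/3) 
  chi_5          1             exp(-I*pi/3)    exp(-2*I*pi/3)  -1            exp(2*I*pi/3)   exp(I*pi/3)   

Spot check: chi_2(0) = zeta_6^(2*0) = zeta_6^0 = 1.

Working: Z/6Z is abelian, so all 6 irreducible complex representations are 1-dimensional. They are given by chi_k(m) = zeta_6^(k*m) for k = 0,...,5. Row orthogonality: sum_m chi_k(m) conj(chi_l(m)) = 6 * [k = l].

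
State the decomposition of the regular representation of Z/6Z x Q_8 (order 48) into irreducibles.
Each irreducible V_i of dimension d_i appears with multiplicity d_i, i.e. rho_reg = (direct sum over all irreducibles V_i) d_i V_i. The irreducible dimensions for Z/6Z x Q_8 are 1, 1, 1, 1, 1, 1, 1, 1, 1, 1, 1, 1, 1, 1, 1, 1, 1, 1, 1, 1, 1, 1, 1, 1, 2, 2, 2, 2, 2, 2: 24 irreducibles of dimension 1, each with multiplicity 1; 6 irreducibles of dimension 2, each with multiplicity 2. Total dimension 24*1*1 + 6*2*2 = 48 = |G|.

Why: General theorem: in the regular representation of a finite group G, each irreducible appears with multiplicity equal to its dimension. Check: dim(rho_reg) = sum d_i^2 = 1 + 1 + 1 + 1 + 1 + 1 + 1 + 1 + 1 + 1 + 1 + 1 + 1 + 1 + 1 + 1 + 1 + 1 + 1 + 1 + 1 + 1 + 1 + 1 + 4 + 4 + 4 + 4 + 4 + 4 = 48 = |G|.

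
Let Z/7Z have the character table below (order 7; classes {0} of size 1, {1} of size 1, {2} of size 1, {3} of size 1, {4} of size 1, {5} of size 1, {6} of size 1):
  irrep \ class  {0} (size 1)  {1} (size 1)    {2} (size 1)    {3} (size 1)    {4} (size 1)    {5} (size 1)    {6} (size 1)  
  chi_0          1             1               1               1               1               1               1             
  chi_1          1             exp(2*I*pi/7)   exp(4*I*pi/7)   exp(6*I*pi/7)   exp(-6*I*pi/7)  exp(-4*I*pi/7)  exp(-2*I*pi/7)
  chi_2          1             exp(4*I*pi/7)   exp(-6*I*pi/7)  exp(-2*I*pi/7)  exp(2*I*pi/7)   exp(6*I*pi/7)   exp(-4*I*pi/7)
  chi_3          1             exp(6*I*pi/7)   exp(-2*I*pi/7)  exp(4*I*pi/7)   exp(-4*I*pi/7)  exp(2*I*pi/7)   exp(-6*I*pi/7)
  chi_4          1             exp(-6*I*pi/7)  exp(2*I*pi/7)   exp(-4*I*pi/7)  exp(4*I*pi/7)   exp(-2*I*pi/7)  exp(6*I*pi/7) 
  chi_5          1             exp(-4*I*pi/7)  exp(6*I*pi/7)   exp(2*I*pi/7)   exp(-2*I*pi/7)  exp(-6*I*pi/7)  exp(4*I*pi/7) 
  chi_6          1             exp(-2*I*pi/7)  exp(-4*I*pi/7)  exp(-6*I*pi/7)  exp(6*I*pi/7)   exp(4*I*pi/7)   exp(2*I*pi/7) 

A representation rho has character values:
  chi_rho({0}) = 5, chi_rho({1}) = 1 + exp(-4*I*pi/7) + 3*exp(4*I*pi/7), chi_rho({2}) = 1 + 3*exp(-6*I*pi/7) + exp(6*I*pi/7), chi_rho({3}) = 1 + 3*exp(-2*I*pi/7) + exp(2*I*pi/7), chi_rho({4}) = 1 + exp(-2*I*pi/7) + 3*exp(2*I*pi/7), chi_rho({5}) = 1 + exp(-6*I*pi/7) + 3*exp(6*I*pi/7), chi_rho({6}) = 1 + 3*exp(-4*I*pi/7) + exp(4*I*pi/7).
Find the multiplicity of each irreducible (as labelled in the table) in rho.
Multiplicities: chi_0: 1, chi_1: 0, chi_2: 3, chi_3: 0, chi_4: 0, chi_5: 1, chi_6: 0.

Justification: Use <chi_rho, chi> = (1/|G|) sum_C |C| * chi_rho(C) * conj(chi(C)) with |G| = 7 for each irreducible chi in the table:
  <chi_rho, chi_0> = (1/7)[1*(5)*conj(1) + 1*(1 + exp(-4*I*pi/7) + 3*exp(4*I*pi/7))*conj(1) + 1*(1 + 3*exp(-6*I*pi/7) + exp(6*I*pi/7))*conj(1) + 1*(1 + 3*exp(-2*I*pi/7) + exp(2*I*pi/7))*conj(1) + 1*(1 + exp(-2*I*pi/7) + 3*exp(2*I*pi/7))*conj(1) + 1*(1 + exp(-6*I*pi/7) + 3*exp(6*I*pi/7))*conj(1) + 1*(1 + 3*exp(-4*I*pi/7) + exp(4*I*pi/7))*conj(1)]
      = (1/7)[(5) + (1 + exp(-4*I*pi/7) + 3*exp(4*I*pi/7)) + (1 + 3*exp(-6*I*pi/7) + exp(6*I*pi/7)) + (1 + 3*exp(-2*I*pi/7) + exp(2*I*pi/7)) + (1 + exp(-2*I*pi/7) + 3*exp(2*I*pi/7)) + (1 + exp(-6*I*pi/7) + 3*exp(6*I*pi/7)) + (1 + 3*exp(-4*I*pi/7) + exp(4*I*pi/7))] = 7/7 = 1
  <chi_rho, chi_1> = (1/7)[1*(5)*conj(1) + 1*(1 + exp(-4*I*pi/7) + 3*exp(4*I*pi/7))*conj(exp(2*I*pi/7)) + 1*(1 + 3*exp(-6*I*pi/7) + exp(6*I*pi/7))*conj(exp(4*I*pi/7)) + 1*(1 + 3*exp(-2*I*pi/7) + exp(2*I*pi/7))*conj(exp(6*I*pi/7)) + 1*(1 + exp(-2*I*pi/7) + 3*exp(2*I*pi/7))*conj(exp(-6*I*pi/7)) + 1*(1 + exp(-6*I*pi/7) + 3*exp(6*I*pi/7))*conj(exp(-4*I*pi/7)) + 1*(1 + 3*exp(-4*I*pi/7) + exp(4*I*pi/7))*conj(exp(-2*I*pi/7))]
      = (1/7)[(5) + (exp(-2*I*pi/7) + exp(-6*I*pi/7) + 3*exp(2*I*pi/7)) + (exp(-4*I*pi/7) + exp(2*I*pi/7) + 3*exp(4*I*pi/7)) + (exp(-4*I*pi/7) + exp(-6*I*pi/7) + 3*exp(6*I*pi/7)) + (3*exp(-6*I*pi/7) + exp(6*I*pi/7) + exp(4*I*pi/7)) + (3*exp(-4*I*pi/7) + exp(-2*I*pi/7) + exp(4*I*pi/7)) + (3*exp(-2*I*pi/7) + exp(6*I*pi/7) + exp(2*I*pi/7))] = 0/7 = 0
  <chi_rho, chi_2> = (1/7)[1*(5)*conj(1) + 1*(1 + exp(-4*I*pi/7) + 3*exp(4*I*pi/7))*conj(exp(4*I*pi/7)) + 1*(1 + 3*exp(-6*I*pi/7) + exp(6*I*pi/7))*conj(exp(-6*I*pi/7)) + 1*(1 + 3*exp(-2*I*pi/7) + exp(2*I*pi/7))*conj(exp(-2*I*pi/7)) + 1*(1 + exp(-2*I*pi/7) + 3*exp(2*I*pi/7))*conj(exp(2*I*pi/7)) + 1*(1 + exp(-6*I*pi/7) + 3*exp(6*I*pi/7))*conj(exp(6*I*pi/7)) + 1*(1 + 3*exp(-4*I*pi/7) + exp(4*I*pi/7))*conj(exp(-4*I*pi/7))]
      = (1/7)[(5) + (3 + exp(-4*I*pi/7) + exp(6*I*pi/7)) + (3 + exp(-2*I*pi/7) + exp(6*I*pi/7)) + (3 + exp(2*I*pi/7) + exp(4*I*pi/7)) + (3 + exp(-4*I*pi/7) + exp(-2*I*pi/7)) + (3 + exp(-6*I*pi/7) + exp(2*I*pi/7)) + (3 + exp(-6*I*pi/7) + exp(4*I*pi/7))] = 21/7 = 3
  <chi_rho, chi_3> = (1/7)[1*(5)*conj(1) + 1*(1 + exp(-4*I*pi/7) + 3*exp(4*I*pi/7))*conj(exp(6*I*pi/7)) + 1*(1 + 3*exp(-6*I*pi/7) + exp(6*I*pi/7))*conj(exp(-2*I*pi/7)) + 1*(1 + 3*exp(-2*I*pi/7) + exp(2*I*pi/7))*conj(exp(4*I*pi/7)) + 1*(1 + exp(-2*I*pi/7) + 3*exp(2*I*pi/7))*conj(exp(-4*I*pi/7)) + 1*(1 + exp(-6*I*pi/7) + 3*exp(6*I*pi/7))*conj(exp(2*I*pi/7)) + 1*(1 + 3*exp(-4*I*pi/7) + exp(4*I*pi/7))*conj(exp(-6*I*pi/7))]
      = (1/7)[(5) + (3*exp(-2*I*pi/7) + exp(-6*I*pi/7) + exp(4*I*pi/7)) + (3*exp(-4*I*pi/7) + exp(-6*I*pi/7) + exp(2*I*pi/7)) + (3*exp(-6*I*pi/7) + exp(-4*I*pi/7) + exp(-2*I*pi/7)) + (exp(2*I*pi/7) + exp(4*I*pi/7) + 3*exp(6*I*pi/7)) + (exp(-2*I*pi/7) + exp(6*I*pi/7) + 3*exp(4*I*pi/7)) + (exp(-4*I*pi/7) + exp(6*I*pi/7) + 3*exp(2*I*pi/7))] = 0/7 = 0
  <chi_rho, chi_4> = (1/7)[1*(5)*conj(1) + 1*(1 + exp(-4*I*pi/7) + 3*exp(4*I*pi/7))*conj(exp(-6*I*pi/7)) + 1*(1 + 3*exp(-6*I*pi/7) + exp(6*I*pi/7))*conj(exp(2*I*pi/7)) + 1*(1 + 3*exp(-2*I*pi/7) + exp(2*I*pi/7))*conj(exp(-4*I*pi/7)) + 1*(1 + exp(-2*I*pi/7) + 3*exp(2*I*pi/7))*conj(exp(4*I*pi/7)) + 1*(1 + exp(-6*I*pi/7) + 3*exp(6*I*pi/7))*conj(exp(-2*I*pi/7)) + 1*(1 + 3*exp(-4*I*pi/7) + exp(4*I*pi/7))*conj(exp(6*I*pi/7))]
      = (1/7)[(5) + (3*exp(-4*I*pi/7) + exp(6*I*pi/7) + exp(2*I*pi/7)) + (exp(-2*I*pi/7) + exp(4*I*pi/7) + 3*exp(6*I*pi/7)) + (exp(6*I*pi/7) + exp(4*I*pi/7) + 3*exp(2*I*pi/7)) + (3*exp(-2*I*pi/7) + exp(-4*I*pi/7) + exp(-6*I*pi/7)) + (3*exp(-6*I*pi/7) + exp(-4*I*pi/7) + exp(2*I*pi/7)) + (exp(-2*I*pi/7) + exp(-6*I*pi/7) + 3*exp(4*I*pi/7))] = 0/7 = 0
  <chi_rho, chi_5> = (1/7)[1*(5)*conj(1) + 1*(1 + exp(-4*I*pi/7) + 3*exp(4*I*pi/7))*conj(exp(-4*I*pi/7)) + 1*(1 + 3*exp(-6*I*pi/7) + exp(6*I*pi/7))*conj(exp(6*I*pi/7)) + 1*(1 + 3*exp(-2*I*pi/7) + exp(2*I*pi/7))*conj(exp(2*I*pi/7)) + 1*(1 + exp(-2*I*pi/7) + 3*exp(2*I*pi/7))*conj(exp(-2*I*pi/7)) + 1*(1 + exp(-6*I*pi/7) + 3*exp(6*I*pi/7))*conj(exp(-6*I*pi/7)) + 1*(1 + 3*exp(-4*I*pi/7) + exp(4*I*pi/7))*conj(exp(4*I*pi/7))]
      = (1/7)[(5) + (1 + 3*exp(-6*I*pi/7) + exp(4*I*pi/7)) + (1 + exp(-6*I*pi/7) + 3*exp(2*I*pi/7)) + (1 + 3*exp(-4*I*pi/7) + exp(-2*I*pi/7)) + (1 + exp(2*I*pi/7) + 3*exp(4*I*pi/7)) + (1 + 3*exp(-2*I*pi/7) + exp(6*I*pi/7)) + (1 + exp(-4*I*pi/7) + 3*exp(6*I*pi/7))] = 7/7 = 1
  <chi_rho, chi_6> = (1/7)[1*(5)*conj(1) + 1*(1 + exp(-4*I*pi/7) + 3*exp(4*I*pi/7))*conj(exp(-2*I*pi/7)) + 1*(1 + 3*exp(-6*I*pi/7) + exp(6*I*pi/7))*conj(exp(-4*I*pi/7)) + 1*(1 + 3*exp(-2*I*pi/7) + exp(2*I*pi/7))*conj(exp(-6*I*pi/7)) + 1*(1 + exp(-2*I*pi/7) + 3*exp(2*I*pi/7))*conj(exp(6*I*pi/7)) + 1*(1 + exp(-6*I*pi/7) + 3*exp(6*I*pi/7))*conj(exp(4*I*pi/7)) + 1*(1 + 3*exp(-4*I*pi/7) + exp(4*I*pi/7))*conj(exp(2*I*pi/7))]
      = (1/7)[(5) + (exp(-2*I*pi/7) + exp(2*I*pi/7) + 3*exp(6*I*pi/7)) + (3*exp(-2*I*pi/7) + exp(-4*I*pi/7) + exp(4*I*pi/7)) + (exp(-6*I*pi/7) + exp(6*I*pi/7) + 3*exp(4*I*pi/7)) + (3*exp(-4*I*pi/7) + exp(-6*I*pi/7) + exp(6*I*pi/7)) + (exp(-4*I*pi/7) + exp(4*I*pi/7) + 3*exp(2*I*pi/7)) + (3*exp(-6*I*pi/7) + exp(-2*I*pi/7) + exp(2*I*pi/7))] = 0/7 = 0
(Exp terms are combined using exp(i*s)*conj(exp(i*t)) = exp(i*(s-t)), and sums of them are collapsed using the identity that for every m > 1 the m distinct m-th roots of unity sum to 0, e.g. 1 + exp(2*I*pi/3) + exp(-2*I*pi/3) = 0.)
Dimension check: dim(rho) = sum (mult * dim) = 1*1 + 0*1 + 3*1 + 0*1 + 0*1 + 1*1 + 0*1 = 5 = chi_rho(e) = 5.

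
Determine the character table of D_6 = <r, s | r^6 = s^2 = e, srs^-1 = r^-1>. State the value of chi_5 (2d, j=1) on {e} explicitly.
Conjugacy classes: {e} of size 1, {r^3} of size 1, {r^1, r^5} of size 2, {r^2, r^4} of size 2, {s, sr^2, ...} of size 3, {sr, sr^3, ...} of size 3.
Character table:
  irrep \ class              {e} (size 1)  {r^3} (size 1)  {r^1, r^5} (size 2)  {r^2, r^4} (size 2)  {s, sr^2, ...} (size 3)  {sr, sr^3, ...} (size 3)
  chi_1 (triv)               1             1               1                    1                    1                        1                       
  chi_2 (sign: r->1, s->-1)  1             1               1                    1                    -1                       -1                      
  chi_3 (r->-1, s->1)        1             -1              -1                   1                    1                        -1                      
  chi_4 (r->-1, s->-1)       1             -1              -1                   1                    -1                       1                       
  chi_5 (2d, j=1)            2             -2              1                    -1                   0                        0                       
  chi_6 (2d, j=2)            2             2               -1                   -1                   0                        0                       

Spot check: chi_5 (2d, j=1) on {e} = 2.

Argument: D_6 has order 2*6 = 12 with 6 conjugacy classes, hence 6 irreducibles. Sum of squared dims 1 + 1 + 1 + 1 + 4 + 4 = 12 = |G|. Linear characters come from the abelianisation; the 2-dimensional irreps have character r^k -> 2*cos(2*pi*j*k/6), reflections -> 0.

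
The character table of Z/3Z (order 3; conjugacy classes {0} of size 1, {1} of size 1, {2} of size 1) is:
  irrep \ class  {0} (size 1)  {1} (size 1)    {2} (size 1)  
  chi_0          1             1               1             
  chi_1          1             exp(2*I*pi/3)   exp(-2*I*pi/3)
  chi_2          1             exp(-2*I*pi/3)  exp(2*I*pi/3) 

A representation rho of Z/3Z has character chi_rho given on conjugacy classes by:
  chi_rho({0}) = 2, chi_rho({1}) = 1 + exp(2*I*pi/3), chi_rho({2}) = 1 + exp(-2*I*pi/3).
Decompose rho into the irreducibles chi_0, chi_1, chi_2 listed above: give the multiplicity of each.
Multiplicities: chi_0: 1, chi_1: 1, chi_2: 0.

Proof sketch: Use <chi_rho, chi> = (1/|G|) sum_C |C| * chi_rho(C) * conj(chi(C)) with |G| = 3 for each irreducible chi in the table:
  <chi_rho, chi_0> = (1/3)[1*(2)*conj(1) + 1*(1 + exp(2*I*pi/3))*conj(1) + 1*(1 + exp(-2*I*pi/3))*conj(1)]
      = (1/3)[(2) + (1 + exp(2*I*pi/3)) + (1 + exp(-2*I*pi/3))] = 3/3 = 1
  <chi_rho, chi_1> = (1/3)[1*(2)*conj(1) + 1*(1 + exp(2*I*pi/3))*conj(exp(2*I*pi/3)) + 1*(1 + exp(-2*I*pi/3))*conj(exp(-2*I*pi/3))]
      = (1/3)[(2) + (1 + exp(-2*I*pi/3)) + (1 + exp(2*I*pi/3))] = 3/3 = 1
  <chi_rho, chi_2> = (1/3)[1*(2)*conj(1) + 1*(1 + exp(2*I*pi/3))*conj(exp(-2*I*pi/3)) + 1*(1 + exp(-2*I*pi/3))*conj(exp(2*I*pi/3))]
      = (1/3)[(2) + (-1) + (-1)] = 0/3 = 0
(Exp terms are combined using exp(i*s)*conj(exp(i*t)) = exp(i*(s-t)), and sums of them are collapsed using the identity that for every m > 1 the m distinct m-th roots of unity sum to 0, e.g. 1 + exp(2*I*pi/3) + exp(-2*I*pi/3) = 0.)
Dimension check: dim(rho) = sum (mult * dim) = 1*1 + 1*1 + 0*1 = 2 = chi_rho(e) = 2.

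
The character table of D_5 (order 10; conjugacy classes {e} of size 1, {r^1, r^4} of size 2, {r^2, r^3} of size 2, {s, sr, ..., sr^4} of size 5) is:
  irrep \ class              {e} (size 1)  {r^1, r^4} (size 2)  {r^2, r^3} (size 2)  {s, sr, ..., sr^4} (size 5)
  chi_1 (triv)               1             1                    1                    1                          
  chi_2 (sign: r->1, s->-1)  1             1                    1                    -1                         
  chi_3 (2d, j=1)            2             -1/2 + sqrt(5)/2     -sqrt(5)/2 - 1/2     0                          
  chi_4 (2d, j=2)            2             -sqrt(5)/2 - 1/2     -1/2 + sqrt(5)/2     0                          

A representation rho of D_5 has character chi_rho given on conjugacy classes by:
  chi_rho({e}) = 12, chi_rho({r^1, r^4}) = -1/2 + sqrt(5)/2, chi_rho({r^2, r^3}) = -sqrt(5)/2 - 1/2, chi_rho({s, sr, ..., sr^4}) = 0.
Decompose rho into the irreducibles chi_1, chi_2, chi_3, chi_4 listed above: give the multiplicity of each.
Multiplicities: chi_1: 1, chi_2: 1, chi_3: 3, chi_4: 2.

Details: Use <chi_rho, chi> = (1/|G|) sum_C |C| * chi_rho(C) * conj(chi(C)) with |G| = 10 for each irreducible chi in the table:
  <chi_rho, chi_1> = (1/10)[1*(12)*conj(1) + 2*(-1/2 + sqrt(5)/2)*conj(1) + 2*(-sqrt(5)/2 - 1/2)*conj(1) + 5*(0)*conj(1)]
      = (1/10)[(12) + (-1 + sqrt(5)) + (-sqrt(5) - 1) + (0)] = 10/10 = 1
  <chi_rho, chi_2> = (1/10)[1*(12)*conj(1) + 2*(-1/2 + sqrt(5)/2)*conj(1) + 2*(-sqrt(5)/2 - 1/2)*conj(1) + 5*(0)*conj(-1)]
      = (1/10)[(12) + (-1 + sqrt(5)) + (-sqrt(5) - 1) + (0)] = 10/10 = 1
  <chi_rho, chi_3> = (1/10)[1*(12)*conj(2) + 2*(-1/2 + sqrt(5)/2)*conj(-1/2 + sqrt(5)/2) + 2*(-sqrt(5)/2 - 1/2)*conj(-sqrt(5)/2 - 1/2) + 5*(0)*conj(0)]
      = (1/10)[(24) + (3 - sqrt(5)) + (sqrt(5) + 3) + (0)] = 30/10 = 3
  <chi_rho, chi_4> = (1/10)[1*(12)*conj(2) + 2*(-1/2 + sqrt(5)/2)*conj(-sqrt(5)/2 - 1/2) + 2*(-sqrt(5)/2 - 1/2)*conj(-1/2 + sqrt(5)/2) + 5*(0)*conj(0)]
      = (1/10)[(24) + (-2) + (-2) + (0)] = 20/10 = 2
Dimension check: dim(rho) = sum (mult * dim) = 1*1 + 1*1 + 3*2 + 2*2 = 12 = chi_rho(e) = 12.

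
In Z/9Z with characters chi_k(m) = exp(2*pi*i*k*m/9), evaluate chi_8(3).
chi_8(3) = zeta_9^24 = exp(-2*I*pi/3)

Why: chi_8(3) = zeta_9^(8*3) = zeta_9^24. Since zeta_9^9 = 1, this equals zeta_9^6 = exp(2*pi*i*6/9) = exp(-2*I*pi/3).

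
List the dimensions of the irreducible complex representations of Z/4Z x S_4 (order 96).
Dimensions: 1, 1, 1, 1, 1, 1, 1, 1, 2, 2, 2, 2, 3, 3, 3, 3, 3, 3, 3, 3

Details: There are 20 irreducibles (= number of conjugacy classes). Their dimensions d_i satisfy sum d_i^2 = |G| = 96: 1 + 1 + 1 + 1 + 1 + 1 + 1 + 1 + 4 + 4 + 4 + 4 + 9 + 9 + 9 + 9 + 9 + 9 + 9 + 9 = 96. (For the product with Z/4Z: each of the 4 1-dim characters of Z/4Z tensors with each irrep of S_4, giving 4 copies of each S_4-dimension.)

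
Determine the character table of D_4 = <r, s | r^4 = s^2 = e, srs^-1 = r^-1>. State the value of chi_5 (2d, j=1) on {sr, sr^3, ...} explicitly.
Conjugacy classes: {e} of size 1, {r^2} of size 1, {r^1, r^3} of size 2, {s, sr^2, ...} of size 2, {sr, sr^3, ...} of size 2.
Character table:
  irrep \ class              {e} (size 1)  {r^2} (size 1)  {r^1, r^3} (size 2)  {s, sr^2, ...} (size 2)  {sr, sr^3, ...} (size 2)
  chi_1 (triv)               1             1               1                    1                        1                       
  chi_2 (sign: r->1, s->-1)  1             1               1                    -1                       -1                      
  chi_3 (r->-1, s->1)        1             1               -1                   1                        -1                      
  chi_4 (r->-1, s->-1)       1             1               -1                   -1                       1                       
  chi_5 (2d, j=1)            2             -2              0                    0                        0                       

Spot check: chi_5 (2d, j=1) on {sr, sr^3, ...} = 0.

Details: D_4 has order 2*4 = 8 with 5 conjugacy classes, hence 5 irreducibles. Sum of squared dims 1 + 1 + 1 + 1 + 4 = 8 = |G|. Linear characters come from the abelianisation; the 2-dimensional irreps have character r^k -> 2*cos(2*pi*j*k/4), reflections -> 0.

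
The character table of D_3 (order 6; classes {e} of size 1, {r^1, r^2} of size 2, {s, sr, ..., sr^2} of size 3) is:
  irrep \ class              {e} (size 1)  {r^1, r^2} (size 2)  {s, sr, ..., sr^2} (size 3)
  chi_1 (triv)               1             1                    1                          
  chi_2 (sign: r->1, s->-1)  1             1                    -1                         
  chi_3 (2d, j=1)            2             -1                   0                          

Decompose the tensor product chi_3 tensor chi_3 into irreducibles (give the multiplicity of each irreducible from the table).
chi_3 tensor chi_3 = chi_1 + chi_2 + chi_3 (all other irreducibles have multiplicity 0).

Justification: The character of a tensor product is the pointwise product (chi_3 * chi_3)(C) = chi_3(C) * chi_3(C):
  {e}: (2)*(2), {r^1, r^2}: (-1)*(-1), {s, sr, ..., sr^2}: (0)*(0)
so (chi_3 * chi_3) takes values
  {e} -> 4, {r^1, r^2} -> 1, {s, sr, ..., sr^2} -> 0.
Now take the inner product of this character with each irreducible chi from the table, <chi_3*chi_3, chi> = (1/6) sum_C |C| (chi_3*chi_3)(C) conj(chi(C)):
  <chi_3*chi_3, chi_1> = (1/6)[1*(4)*conj(1) + 2*(1)*conj(1) + 3*(0)*conj(1)]
      = (1/6)[(4) + (2) + (0)] = 6/6 = 1
  <chi_3*chi_3, chi_2> = (1/6)[1*(4)*conj(1) + 2*(1)*conj(1) + 3*(0)*conj(-1)]
      = (1/6)[(4) + (2) + (0)] = 6/6 = 1
  <chi_3*chi_3, chi_3> = (1/6)[1*(4)*conj(2) + 2*(1)*conj(-1) + 3*(0)*conj(0)]
      = (1/6)[(8) + (-2) + (0)] = 6/6 = 1
Hence the multiplicities are chi_1: 1, chi_2: 1, chi_3: 1. Dimension check: dim(chi_3)*dim(chi_3) = 2*2 = 4 and sum (mult * dim) = 1*1 + 1*1 + 1*2 = 4.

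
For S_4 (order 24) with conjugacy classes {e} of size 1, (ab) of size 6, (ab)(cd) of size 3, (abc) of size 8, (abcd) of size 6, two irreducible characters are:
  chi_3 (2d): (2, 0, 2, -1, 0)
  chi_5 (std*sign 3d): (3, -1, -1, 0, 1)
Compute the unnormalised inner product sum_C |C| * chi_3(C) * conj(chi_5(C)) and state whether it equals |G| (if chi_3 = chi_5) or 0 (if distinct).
Sum = 0; so <chi_3, chi_5> = 0 (distinct irreducibles are orthogonal).

Why: Compute term by term over conjugacy classes (|C| * chi_3(C) * conj(chi_5(C))):
  1*(2)*conj(3) + 6*(0)*conj(-1) + 3*(2)*conj(-1) + 8*(-1)*conj(0) + 6*(0)*conj(1)
  = (6) + (0) + (-6) + (0) + (0)
  = 0.
Dividing by |G| = 24 gives 0/24 = 0, matching the row-orthogonality relation <chi_3, chi_5> = [chi_3 = chi_5].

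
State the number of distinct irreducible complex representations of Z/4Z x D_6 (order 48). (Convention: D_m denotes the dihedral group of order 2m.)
24

Why: The number of irreducible complex representations of a finite group equals its number of conjugacy classes. For a direct product, #classes(G x H) = #classes(G) * #classes(H). Z/4Z has 4 classes (abelian), D_6 has 6 classes, so 4 * 6 = 24, so Z/4Z x D_6 (order 48) has exactly 24 irreducible complex representations.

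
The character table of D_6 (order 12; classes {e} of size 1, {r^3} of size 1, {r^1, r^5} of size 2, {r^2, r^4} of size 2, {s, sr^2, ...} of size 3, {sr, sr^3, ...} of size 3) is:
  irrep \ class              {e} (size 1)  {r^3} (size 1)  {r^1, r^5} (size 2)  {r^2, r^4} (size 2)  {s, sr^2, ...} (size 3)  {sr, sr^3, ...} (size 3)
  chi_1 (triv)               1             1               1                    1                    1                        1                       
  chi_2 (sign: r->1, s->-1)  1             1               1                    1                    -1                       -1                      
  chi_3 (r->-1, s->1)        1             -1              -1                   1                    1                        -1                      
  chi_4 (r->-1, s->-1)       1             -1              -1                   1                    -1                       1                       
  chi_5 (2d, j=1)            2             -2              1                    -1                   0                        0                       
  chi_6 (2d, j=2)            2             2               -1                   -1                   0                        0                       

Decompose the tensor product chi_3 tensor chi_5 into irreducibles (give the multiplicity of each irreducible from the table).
chi_3 tensor chi_5 = chi_6 (all other irreducibles have multiplicity 0).

Reasoning: The character of a tensor product is the pointwise product (chi_3 * chi_5)(C) = chi_3(C) * chi_5(C):
  {e}: (1)*(2), {r^3}: (-1)*(-2), {r^1, r^5}: (-1)*(1), {r^2, r^4}: (1)*(-1), {s, sr^2, ...}: (1)*(0), {sr, sr^3, ...}: (-1)*(0)
so (chi_3 * chi_5) takes values
  {e} -> 2, {r^3} -> 2, {r^1, r^5} -> -1, {r^2, r^4} -> -1, {s, sr^2, ...} -> 0, {sr, sr^3, ...} -> 0.
Now take the inner product of this character with each irreducible chi from the table, <chi_3*chi_5, chi> = (1/12) sum_C |C| (chi_3*chi_5)(C) conj(chi(C)):
  <chi_3*chi_5, chi_1> = (1/12)[1*(2)*conj(1) + 1*(2)*conj(1) + 2*(-1)*conj(1) + 2*(-1)*conj(1) + 3*(0)*conj(1) + 3*(0)*conj(1)]
      = (1/12)[(2) + (2) + (-2) + (-2) + (0) + (0)] = 0/12 = 0
  <chi_3*chi_5, chi_2> = (1/12)[1*(2)*conj(1) + 1*(2)*conj(1) + 2*(-1)*conj(1) + 2*(-1)*conj(1) + 3*(0)*conj(-1) + 3*(0)*conj(-1)]
      = (1/12)[(2) + (2) + (-2) + (-2) + (0) + (0)] = 0/12 = 0
  <chi_3*chi_5, chi_3> = (1/12)[1*(2)*conj(1) + 1*(2)*conj(-1) + 2*(-1)*conj(-1) + 2*(-1)*conj(1) + 3*(0)*conj(1) + 3*(0)*conj(-1)]
      = (1/12)[(2) + (-2) + (2) + (-2) + (0) + (0)] = 0/12 = 0
  <chi_3*chi_5, chi_4> = (1/12)[1*(2)*conj(1) + 1*(2)*conj(-1) + 2*(-1)*conj(-1) + 2*(-1)*conj(1) + 3*(0)*conj(-1) + 3*(0)*conj(1)]
      = (1/12)[(2) + (-2) + (2) + (-2) + (0) + (0)] = 0/12 = 0
  <chi_3*chi_5, chi_5> = (1/12)[1*(2)*conj(2) + 1*(2)*conj(-2) + 2*(-1)*conj(1) + 2*(-1)*conj(-1) + 3*(0)*conj(0) + 3*(0)*conj(0)]
      = (1/12)[(4) + (-4) + (-2) + (2) + (0) + (0)] = 0/12 = 0
  <chi_3*chi_5, chi_6> = (1/12)[1*(2)*conj(2) + 1*(2)*conj(2) + 2*(-1)*conj(-1) + 2*(-1)*conj(-1) + 3*(0)*conj(0) + 3*(0)*conj(0)]
      = (1/12)[(4) + (4) + (2) + (2) + (0) + (0)] = 12/12 = 1
Hence the multiplicities are chi_6: 1. Dimension check: dim(chi_3)*dim(chi_5) = 1*2 = 2 and sum (mult * dim) = 1*2 = 2.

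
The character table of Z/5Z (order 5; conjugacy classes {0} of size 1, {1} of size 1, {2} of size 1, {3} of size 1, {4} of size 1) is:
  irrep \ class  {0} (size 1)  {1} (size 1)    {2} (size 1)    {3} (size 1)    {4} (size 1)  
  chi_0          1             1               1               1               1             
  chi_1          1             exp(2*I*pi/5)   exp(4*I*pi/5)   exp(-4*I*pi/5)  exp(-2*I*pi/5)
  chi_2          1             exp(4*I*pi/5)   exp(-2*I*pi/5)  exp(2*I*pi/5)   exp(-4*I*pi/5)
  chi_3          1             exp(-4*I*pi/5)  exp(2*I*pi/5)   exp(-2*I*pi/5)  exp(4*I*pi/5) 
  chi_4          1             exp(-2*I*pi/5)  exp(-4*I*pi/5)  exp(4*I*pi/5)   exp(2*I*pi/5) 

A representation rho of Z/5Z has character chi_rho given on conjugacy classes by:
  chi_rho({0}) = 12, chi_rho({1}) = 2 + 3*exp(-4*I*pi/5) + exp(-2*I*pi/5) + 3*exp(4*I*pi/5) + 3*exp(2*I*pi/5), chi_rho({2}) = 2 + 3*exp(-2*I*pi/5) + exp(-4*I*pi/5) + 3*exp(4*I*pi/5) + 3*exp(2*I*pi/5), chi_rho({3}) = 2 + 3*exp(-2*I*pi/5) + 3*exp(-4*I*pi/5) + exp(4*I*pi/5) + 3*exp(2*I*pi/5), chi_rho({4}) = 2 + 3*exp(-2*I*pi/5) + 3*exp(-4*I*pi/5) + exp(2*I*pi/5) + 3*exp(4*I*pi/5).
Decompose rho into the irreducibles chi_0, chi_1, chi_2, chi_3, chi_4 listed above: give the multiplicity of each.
Multiplicities: chi_0: 2, chi_1: 3, chi_2: 3, chi_3: 3, chi_4: 1.

Justification: Use <chi_rho, chi> = (1/|G|) sum_C |C| * chi_rho(C) * conj(chi(C)) with |G| = 5 for each irreducible chi in the table:
  <chi_rho, chi_0> = (1/5)[1*(12)*conj(1) + 1*(2 + 3*exp(-4*I*pi/5) + exp(-2*I*pi/5) + 3*exp(4*I*pi/5) + 3*exp(2*I*pi/5))*conj(1) + 1*(2 + 3*exp(-2*I*pi/5) + exp(-4*I*pi/5) + 3*exp(4*I*pi/5) + 3*exp(2*I*pi/5))*conj(1) + 1*(2 + 3*exp(-2*I*pi/5) + 3*exp(-4*I*pi/5) + exp(4*I*pi/5) + 3*exp(2*I*pi/5))*conj(1) + 1*(2 + 3*exp(-2*I*pi/5) + 3*exp(-4*I*pi/5) + exp(2*I*pi/5) + 3*exp(4*I*pi/5))*conj(1)]
      = (1/5)[(12) + (2 + 3*exp(-4*I*pi/5) + exp(-2*I*pi/5) + 3*exp(4*I*pi/5) + 3*exp(2*I*pi/5)) + (2 + 3*exp(-2*I*pi/5) + exp(-4*I*pi/5) + 3*exp(4*I*pi/5) + 3*exp(2*I*pi/5)) + (2 + 3*exp(-2*I*pi/5) + 3*exp(-4*I*pi/5) + exp(4*I*pi/5) + 3*exp(2*I*pi/5)) + (2 + 3*exp(-2*I*pi/5) + 3*exp(-4*I*pi/5) + exp(2*I*pi/5) + 3*exp(4*I*pi/5))] = 10/5 = 2
  <chi_rho, chi_1> = (1/5)[1*(12)*conj(1) + 1*(2 + 3*exp(-4*I*pi/5) + exp(-2*I*pi/5) + 3*exp(4*I*pi/5) + 3*exp(2*I*pi/5))*conj(exp(2*I*pi/5)) + 1*(2 + 3*exp(-2*I*pi/5) + exp(-4*I*pi/5) + 3*exp(4*I*pi/5) + 3*exp(2*I*pi/5))*conj(exp(4*I*pi/5)) + 1*(2 + 3*exp(-2*I*pi/5) + 3*exp(-4*I*pi/5) + exp(4*I*pi/5) + 3*exp(2*I*pi/5))*conj(exp(-4*I*pi/5)) + 1*(2 + 3*exp(-2*I*pi/5) + 3*exp(-4*I*pi/5) + exp(2*I*pi/5) + 3*exp(4*I*pi/5))*conj(exp(-2*I*pi/5))]
      = (1/5)[(12) + (3 + 2*exp(-2*I*pi/5) + exp(-4*I*pi/5) + 3*exp(4*I*pi/5) + 3*exp(2*I*pi/5)) + (3 + 3*exp(-2*I*pi/5) + 2*exp(-4*I*pi/5) + exp(2*I*pi/5) + 3*exp(4*I*pi/5)) + (3 + 3*exp(-4*I*pi/5) + exp(-2*I*pi/5) + 2*exp(4*I*pi/5) + 3*exp(2*I*pi/5)) + (3 + 3*exp(-2*I*pi/5) + 3*exp(-4*I*pi/5) + exp(4*I*pi/5) + 2*exp(2*I*pi/5))] = 15/5 = 3
  <chi_rho, chi_2> = (1/5)[1*(12)*conj(1) + 1*(2 + 3*exp(-4*I*pi/5) + exp(-2*I*pi/5) + 3*exp(4*I*pi/5) + 3*exp(2*I*pi/5))*conj(exp(4*I*pi/5)) + 1*(2 + 3*exp(-2*I*pi/5) + exp(-4*I*pi/5) + 3*exp(4*I*pi/5) + 3*exp(2*I*pi/5))*conj(exp(-2*I*pi/5)) + 1*(2 + 3*exp(-2*I*pi/5) + 3*exp(-4*I*pi/5) + exp(4*I*pi/5) + 3*exp(2*I*pi/5))*conj(exp(2*I*pi/5)) + 1*(2 + 3*exp(-2*I*pi/5) + 3*exp(-4*I*pi/5) + exp(2*I*pi/5) + 3*exp(4*I*pi/5))*conj(exp(-4*I*pi/5))]
      = (1/5)[(12) + (3 + 3*exp(-2*I*pi/5) + 2*exp(-4*I*pi/5) + exp(4*I*pi/5) + 3*exp(2*I*pi/5)) + (3 + 3*exp(-4*I*pi/5) + exp(-2*I*pi/5) + 3*exp(4*I*pi/5) + 2*exp(2*I*pi/5)) + (3 + 2*exp(-2*I*pi/5) + 3*exp(-4*I*pi/5) + exp(2*I*pi/5) + 3*exp(4*I*pi/5)) + (3 + 3*exp(-2*I*pi/5) + exp(-4*I*pi/5) + 2*exp(4*I*pi/5) + 3*exp(2*I*pi/5))] = 15/5 = 3
  <chi_rho, chi_3> = (1/5)[1*(12)*conj(1) + 1*(2 + 3*exp(-4*I*pi/5) + exp(-2*I*pi/5) + 3*exp(4*I*pi/5) + 3*exp(2*I*pi/5))*conj(exp(-4*I*pi/5)) + 1*(2 + 3*exp(-2*I*pi/5) + exp(-4*I*pi/5) + 3*exp(4*I*pi/5) + 3*exp(2*I*pi/5))*conj(exp(2*I*pi/5)) + 1*(2 + 3*exp(-2*I*pi/5) + 3*exp(-4*I*pi/5) + exp(4*I*pi/5) + 3*exp(2*I*pi/5))*conj(exp(-2*I*pi/5)) + 1*(2 + 3*exp(-2*I*pi/5) + 3*exp(-4*I*pi/5) + exp(2*I*pi/5) + 3*exp(4*I*pi/5))*conj(exp(4*I*pi/5))]
      = (1/5)[(12) + (3 + 3*exp(-2*I*pi/5) + 3*exp(-4*I*pi/5) + exp(2*I*pi/5) + 2*exp(4*I*pi/5)) + (3 + 2*exp(-2*I*pi/5) + 3*exp(-4*I*pi/5) + exp(4*I*pi/5) + 3*exp(2*I*pi/5)) + (3 + 3*exp(-2*I*pi/5) + exp(-4*I*pi/5) + 3*exp(4*I*pi/5) + 2*exp(2*I*pi/5)) + (3 + 2*exp(-4*I*pi/5) + exp(-2*I*pi/5) + 3*exp(4*I*pi/5) + 3*exp(2*I*pi/5))] = 15/5 = 3
  <chi_rho, chi_4> = (1/5)[1*(12)*conj(1) + 1*(2 + 3*exp(-4*I*pi/5) + exp(-2*I*pi/5) + 3*exp(4*I*pi/5) + 3*exp(2*I*pi/5))*conj(exp(-2*I*pi/5)) + 1*(2 + 3*exp(-2*I*pi/5) + exp(-4*I*pi/5) + 3*exp(4*I*pi/5) + 3*exp(2*I*pi/5))*conj(exp(-4*I*pi/5)) + 1*(2 + 3*exp(-2*I*pi/5) + 3*exp(-4*I*pi/5) + exp(4*I*pi/5) + 3*exp(2*I*pi/5))*conj(exp(4*I*pi/5)) + 1*(2 + 3*exp(-2*I*pi/5) + 3*exp(-4*I*pi/5) + exp(2*I*pi/5) + 3*exp(4*I*pi/5))*conj(exp(2*I*pi/5))]
      = (1/5)[(12) + (1 + 3*exp(-2*I*pi/5) + 3*exp(-4*I*pi/5) + 3*exp(4*I*pi/5) + 2*exp(2*I*pi/5)) + (1 + 3*exp(-2*I*pi/5) + 3*exp(-4*I*pi/5) + 2*exp(4*I*pi/5) + 3*exp(2*I*pi/5)) + (1 + 3*exp(-2*I*pi/5) + 2*exp(-4*I*pi/5) + 3*exp(4*I*pi/5) + 3*exp(2*I*pi/5)) + (1 + 2*exp(-2*I*pi/5) + 3*exp(-4*I*pi/5) + 3*exp(4*I*pi/5) + 3*exp(2*I*pi/5))] = 5/5 = 1
(Exp terms are combined using exp(i*s)*conj(exp(i*t)) = exp(i*(s-t)), and sums of them are collapsed using the identity that for every m > 1 the m distinct m-th roots of unity sum to 0, e.g. 1 + exp(2*I*pi/3) + exp(-2*I*pi/3) = 0.)
Dimension check: dim(rho) = sum (mult * dim) = 2*1 + 3*1 + 3*1 + 3*1 + 1*1 = 12 = chi_rho(e) = 12.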